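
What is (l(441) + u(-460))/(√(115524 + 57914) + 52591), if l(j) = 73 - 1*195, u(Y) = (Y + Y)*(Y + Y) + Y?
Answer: 44482414438/2765639843 - 845818*√173438/2765639843 ≈ 15.957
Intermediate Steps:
u(Y) = Y + 4*Y² (u(Y) = (2*Y)*(2*Y) + Y = 4*Y² + Y = Y + 4*Y²)
l(j) = -122 (l(j) = 73 - 195 = -122)
(l(441) + u(-460))/(√(115524 + 57914) + 52591) = (-122 - 460*(1 + 4*(-460)))/(√(115524 + 57914) + 52591) = (-122 - 460*(1 - 1840))/(√173438 + 52591) = (-122 - 460*(-1839))/(52591 + √173438) = (-122 + 845940)/(52591 + √173438) = 845818/(52591 + √173438)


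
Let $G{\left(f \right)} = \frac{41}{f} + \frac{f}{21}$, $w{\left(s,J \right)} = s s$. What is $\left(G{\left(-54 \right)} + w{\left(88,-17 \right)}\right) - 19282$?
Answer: $- \frac{4362623}{378} \approx -11541.0$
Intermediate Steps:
$w{\left(s,J \right)} = s^{2}$
$G{\left(f \right)} = \frac{41}{f} + \frac{f}{21}$ ($G{\left(f \right)} = \frac{41}{f} + f \frac{1}{21} = \frac{41}{f} + \frac{f}{21}$)
$\left(G{\left(-54 \right)} + w{\left(88,-17 \right)}\right) - 19282 = \left(\left(\frac{41}{-54} + \frac{1}{21} \left(-54\right)\right) + 88^{2}\right) - 19282 = \left(\left(41 \left(- \frac{1}{54}\right) - \frac{18}{7}\right) + 7744\right) - 19282 = \left(\left(- \frac{41}{54} - \frac{18}{7}\right) + 7744\right) - 19282 = \left(- \frac{1259}{378} + 7744\right) - 19282 = \frac{2925973}{378} - 19282 = - \frac{4362623}{378}$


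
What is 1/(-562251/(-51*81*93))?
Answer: 128061/187417 ≈ 0.68329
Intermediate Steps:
1/(-562251/(-51*81*93)) = 1/(-562251/((-4131*93))) = 1/(-562251/(-384183)) = 1/(-562251*(-1/384183)) = 1/(187417/128061) = 128061/187417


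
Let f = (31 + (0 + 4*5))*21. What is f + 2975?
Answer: 4046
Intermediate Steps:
f = 1071 (f = (31 + (0 + 20))*21 = (31 + 20)*21 = 51*21 = 1071)
f + 2975 = 1071 + 2975 = 4046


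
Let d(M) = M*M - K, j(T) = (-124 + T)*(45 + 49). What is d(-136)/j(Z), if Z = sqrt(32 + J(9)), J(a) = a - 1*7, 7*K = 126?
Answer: -572818/360537 - 9239*sqrt(34)/721074 ≈ -1.6635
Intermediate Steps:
K = 18 (K = (1/7)*126 = 18)
J(a) = -7 + a (J(a) = a - 7 = -7 + a)
Z = sqrt(34) (Z = sqrt(32 + (-7 + 9)) = sqrt(32 + 2) = sqrt(34) ≈ 5.8309)
j(T) = -11656 + 94*T (j(T) = (-124 + T)*94 = -11656 + 94*T)
d(M) = -18 + M**2 (d(M) = M*M - 1*18 = M**2 - 18 = -18 + M**2)
d(-136)/j(Z) = (-18 + (-136)**2)/(-11656 + 94*sqrt(34)) = (-18 + 18496)/(-11656 + 94*sqrt(34)) = 18478/(-11656 + 94*sqrt(34))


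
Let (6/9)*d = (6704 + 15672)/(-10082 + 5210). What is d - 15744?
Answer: -6394861/406 ≈ -15751.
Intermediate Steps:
d = -2797/406 (d = 3*((6704 + 15672)/(-10082 + 5210))/2 = 3*(22376/(-4872))/2 = 3*(22376*(-1/4872))/2 = (3/2)*(-2797/609) = -2797/406 ≈ -6.8892)
d - 15744 = -2797/406 - 15744 = -6394861/406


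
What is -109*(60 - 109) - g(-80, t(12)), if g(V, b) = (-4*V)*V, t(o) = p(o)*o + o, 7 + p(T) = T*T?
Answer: 30941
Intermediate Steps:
p(T) = -7 + T**2 (p(T) = -7 + T*T = -7 + T**2)
t(o) = o + o*(-7 + o**2) (t(o) = (-7 + o**2)*o + o = o*(-7 + o**2) + o = o + o*(-7 + o**2))
g(V, b) = -4*V**2
-109*(60 - 109) - g(-80, t(12)) = -109*(60 - 109) - (-4)*(-80)**2 = -109*(-49) - (-4)*6400 = 5341 - 1*(-25600) = 5341 + 25600 = 30941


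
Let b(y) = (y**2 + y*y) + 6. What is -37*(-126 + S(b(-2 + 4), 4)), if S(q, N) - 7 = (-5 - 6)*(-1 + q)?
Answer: 9694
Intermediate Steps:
b(y) = 6 + 2*y**2 (b(y) = (y**2 + y**2) + 6 = 2*y**2 + 6 = 6 + 2*y**2)
S(q, N) = 18 - 11*q (S(q, N) = 7 + (-5 - 6)*(-1 + q) = 7 - 11*(-1 + q) = 7 + (11 - 11*q) = 18 - 11*q)
-37*(-126 + S(b(-2 + 4), 4)) = -37*(-126 + (18 - 11*(6 + 2*(-2 + 4)**2))) = -37*(-126 + (18 - 11*(6 + 2*2**2))) = -37*(-126 + (18 - 11*(6 + 2*4))) = -37*(-126 + (18 - 11*(6 + 8))) = -37*(-126 + (18 - 11*14)) = -37*(-126 + (18 - 154)) = -37*(-126 - 136) = -37*(-262) = 9694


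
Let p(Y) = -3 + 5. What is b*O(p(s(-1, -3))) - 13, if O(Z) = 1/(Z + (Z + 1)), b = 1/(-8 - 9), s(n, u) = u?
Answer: -1106/85 ≈ -13.012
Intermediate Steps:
p(Y) = 2
b = -1/17 (b = 1/(-17) = -1/17 ≈ -0.058824)
O(Z) = 1/(1 + 2*Z) (O(Z) = 1/(Z + (1 + Z)) = 1/(1 + 2*Z))
b*O(p(s(-1, -3))) - 13 = -1/(17*(1 + 2*2)) - 13 = -1/(17*(1 + 4)) - 13 = -1/17/5 - 13 = -1/17*⅕ - 13 = -1/85 - 13 = -1106/85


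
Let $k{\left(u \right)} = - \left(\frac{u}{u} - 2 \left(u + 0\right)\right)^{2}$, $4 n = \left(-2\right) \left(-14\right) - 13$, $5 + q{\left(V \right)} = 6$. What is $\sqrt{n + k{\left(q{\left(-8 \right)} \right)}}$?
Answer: $\frac{\sqrt{11}}{2} \approx 1.6583$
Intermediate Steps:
$q{\left(V \right)} = 1$ ($q{\left(V \right)} = -5 + 6 = 1$)
$n = \frac{15}{4}$ ($n = \frac{\left(-2\right) \left(-14\right) - 13}{4} = \frac{28 - 13}{4} = \frac{1}{4} \cdot 15 = \frac{15}{4} \approx 3.75$)
$k{\left(u \right)} = - \left(1 - 2 u\right)^{2}$
$\sqrt{n + k{\left(q{\left(-8 \right)} \right)}} = \sqrt{\frac{15}{4} - \left(-1 + 2 \cdot 1\right)^{2}} = \sqrt{\frac{15}{4} - \left(-1 + 2\right)^{2}} = \sqrt{\frac{15}{4} - 1^{2}} = \sqrt{\frac{15}{4} - 1} = \sqrt{\frac{11}{4}} = \frac{\sqrt{11}}{2}$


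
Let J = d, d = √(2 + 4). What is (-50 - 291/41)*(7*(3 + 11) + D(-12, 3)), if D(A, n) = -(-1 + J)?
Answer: -231759/41 + 2341*√6/41 ≈ -5512.8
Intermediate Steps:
d = √6 ≈ 2.4495
J = √6 ≈ 2.4495
D(A, n) = 1 - √6 (D(A, n) = -(-1 + √6) = 1 - √6)
(-50 - 291/41)*(7*(3 + 11) + D(-12, 3)) = (-50 - 291/41)*(7*(3 + 11) + (1 - √6)) = (-50 - 291*1/41)*(7*14 + (1 - √6)) = (-50 - 291/41)*(98 + (1 - √6)) = -2341*(99 - √6)/41 = -231759/41 + 2341*√6/41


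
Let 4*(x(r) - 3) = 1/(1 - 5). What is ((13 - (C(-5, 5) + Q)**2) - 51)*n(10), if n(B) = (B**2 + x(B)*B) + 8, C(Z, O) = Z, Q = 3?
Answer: -23079/4 ≈ -5769.8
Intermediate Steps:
x(r) = 47/16 (x(r) = 3 + 1/(4*(1 - 5)) = 3 + (1/4)/(-4) = 3 + (1/4)*(-1/4) = 3 - 1/16 = 47/16)
n(B) = 8 + B**2 + 47*B/16 (n(B) = (B**2 + 47*B/16) + 8 = 8 + B**2 + 47*B/16)
((13 - (C(-5, 5) + Q)**2) - 51)*n(10) = ((13 - (-5 + 3)**2) - 51)*(8 + 10**2 + (47/16)*10) = ((13 - 1*(-2)**2) - 51)*(8 + 100 + 235/8) = ((13 - 1*4) - 51)*(1099/8) = ((13 - 4) - 51)*(1099/8) = (9 - 51)*(1099/8) = -42*1099/8 = -23079/4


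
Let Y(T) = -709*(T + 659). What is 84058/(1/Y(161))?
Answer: -48869640040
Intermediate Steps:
Y(T) = -467231 - 709*T (Y(T) = -709*(659 + T) = -467231 - 709*T)
84058/(1/Y(161)) = 84058/(1/(-467231 - 709*161)) = 84058/(1/(-467231 - 114149)) = 84058/(1/(-581380)) = 84058/(-1/581380) = 84058*(-581380) = -48869640040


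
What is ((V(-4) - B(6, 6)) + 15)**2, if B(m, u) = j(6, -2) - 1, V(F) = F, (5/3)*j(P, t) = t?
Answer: 4356/25 ≈ 174.24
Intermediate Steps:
j(P, t) = 3*t/5
B(m, u) = -11/5 (B(m, u) = (3/5)*(-2) - 1 = -6/5 - 1 = -11/5)
((V(-4) - B(6, 6)) + 15)**2 = ((-4 - 1*(-11/5)) + 15)**2 = ((-4 + 11/5) + 15)**2 = (-9/5 + 15)**2 = (66/5)**2 = 4356/25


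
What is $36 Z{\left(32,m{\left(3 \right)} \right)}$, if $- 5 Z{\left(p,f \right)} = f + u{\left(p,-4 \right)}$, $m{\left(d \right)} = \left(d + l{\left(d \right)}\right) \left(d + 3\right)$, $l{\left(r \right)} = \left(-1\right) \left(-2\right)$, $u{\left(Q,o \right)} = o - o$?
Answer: $-216$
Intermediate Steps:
$u{\left(Q,o \right)} = 0$
$l{\left(r \right)} = 2$
$m{\left(d \right)} = \left(2 + d\right) \left(3 + d\right)$ ($m{\left(d \right)} = \left(d + 2\right) \left(d + 3\right) = \left(2 + d\right) \left(3 + d\right)$)
$Z{\left(p,f \right)} = - \frac{f}{5}$ ($Z{\left(p,f \right)} = - \frac{f + 0}{5} = - \frac{f}{5}$)
$36 Z{\left(32,m{\left(3 \right)} \right)} = 36 \left(- \frac{6 + 3^{2} + 5 \cdot 3}{5}\right) = 36 \left(- \frac{6 + 9 + 15}{5}\right) = 36 \left(\left(- \frac{1}{5}\right) 30\right) = 36 \left(-6\right) = -216$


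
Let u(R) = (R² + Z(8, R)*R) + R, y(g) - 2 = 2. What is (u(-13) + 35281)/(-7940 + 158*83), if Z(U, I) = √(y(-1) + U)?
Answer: 35437/5174 - √3/199 ≈ 6.8403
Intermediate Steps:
y(g) = 4 (y(g) = 2 + 2 = 4)
Z(U, I) = √(4 + U)
u(R) = R + R² + 2*R*√3 (u(R) = (R² + √(4 + 8)*R) + R = (R² + √12*R) + R = (R² + (2*√3)*R) + R = (R² + 2*R*√3) + R = R + R² + 2*R*√3)
(u(-13) + 35281)/(-7940 + 158*83) = (-13*(1 - 13 + 2*√3) + 35281)/(-7940 + 158*83) = (-13*(-12 + 2*√3) + 35281)/(-7940 + 13114) = ((156 - 26*√3) + 35281)/5174 = (35437 - 26*√3)*(1/5174) = 35437/5174 - √3/199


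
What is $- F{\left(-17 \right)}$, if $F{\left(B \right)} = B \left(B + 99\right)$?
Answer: $1394$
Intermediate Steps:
$F{\left(B \right)} = B \left(99 + B\right)$
$- F{\left(-17 \right)} = - \left(-17\right) \left(99 - 17\right) = - \left(-17\right) 82 = \left(-1\right) \left(-1394\right) = 1394$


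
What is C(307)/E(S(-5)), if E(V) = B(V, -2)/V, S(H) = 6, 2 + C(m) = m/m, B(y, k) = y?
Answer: -1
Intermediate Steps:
C(m) = -1 (C(m) = -2 + m/m = -2 + 1 = -1)
E(V) = 1 (E(V) = V/V = 1)
C(307)/E(S(-5)) = -1/1 = -1*1 = -1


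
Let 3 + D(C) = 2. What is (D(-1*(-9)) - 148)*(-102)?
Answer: 15198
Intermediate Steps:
D(C) = -1 (D(C) = -3 + 2 = -1)
(D(-1*(-9)) - 148)*(-102) = (-1 - 148)*(-102) = -149*(-102) = 15198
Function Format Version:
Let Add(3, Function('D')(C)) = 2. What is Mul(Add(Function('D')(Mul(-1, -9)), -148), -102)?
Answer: 15198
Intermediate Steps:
Function('D')(C) = -1 (Function('D')(C) = Add(-3, 2) = -1)
Mul(Add(Function('D')(Mul(-1, -9)), -148), -102) = Mul(Add(-1, -148), -102) = Mul(-149, -102) = 15198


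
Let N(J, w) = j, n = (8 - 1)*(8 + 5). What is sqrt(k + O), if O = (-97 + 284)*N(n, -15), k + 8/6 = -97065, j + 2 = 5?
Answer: 2*I*sqrt(217137)/3 ≈ 310.65*I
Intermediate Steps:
j = 3 (j = -2 + 5 = 3)
k = -291199/3 (k = -4/3 - 97065 = -291199/3 ≈ -97066.)
n = 91 (n = 7*13 = 91)
N(J, w) = 3
O = 561 (O = (-97 + 284)*3 = 187*3 = 561)
sqrt(k + O) = sqrt(-291199/3 + 561) = sqrt(-289516/3) = 2*I*sqrt(217137)/3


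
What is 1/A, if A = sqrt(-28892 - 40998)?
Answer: -I*sqrt(69890)/69890 ≈ -0.0037826*I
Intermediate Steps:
A = I*sqrt(69890) (A = sqrt(-69890) = I*sqrt(69890) ≈ 264.37*I)
1/A = 1/(I*sqrt(69890)) = -I*sqrt(69890)/69890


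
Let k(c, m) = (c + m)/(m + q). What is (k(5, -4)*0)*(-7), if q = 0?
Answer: 0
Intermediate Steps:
k(c, m) = (c + m)/m (k(c, m) = (c + m)/(m + 0) = (c + m)/m)
(k(5, -4)*0)*(-7) = (((5 - 4)/(-4))*0)*(-7) = (-¼*1*0)*(-7) = -¼*0*(-7) = 0*(-7) = 0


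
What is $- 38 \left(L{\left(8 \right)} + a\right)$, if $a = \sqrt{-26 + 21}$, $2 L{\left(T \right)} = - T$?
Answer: $152 - 38 i \sqrt{5} \approx 152.0 - 84.971 i$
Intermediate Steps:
$L{\left(T \right)} = - \frac{T}{2}$ ($L{\left(T \right)} = \frac{\left(-1\right) T}{2} = - \frac{T}{2}$)
$a = i \sqrt{5}$ ($a = \sqrt{-5} = i \sqrt{5} \approx 2.2361 i$)
$- 38 \left(L{\left(8 \right)} + a\right) = - 38 \left(\left(- \frac{1}{2}\right) 8 + i \sqrt{5}\right) = - 38 \left(-4 + i \sqrt{5}\right) = 152 - 38 i \sqrt{5}$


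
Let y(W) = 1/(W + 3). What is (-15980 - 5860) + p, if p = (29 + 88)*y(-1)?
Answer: -43563/2 ≈ -21782.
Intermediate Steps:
y(W) = 1/(3 + W)
p = 117/2 (p = (29 + 88)/(3 - 1) = 117/2 ≈ 58.500)
(-15980 - 5860) + p = (-15980 - 5860) + 117/2 = -21840 + 117/2 = -43563/2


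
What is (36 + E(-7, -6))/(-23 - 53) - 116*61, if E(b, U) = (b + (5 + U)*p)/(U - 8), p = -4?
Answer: -7529371/1064 ≈ -7076.5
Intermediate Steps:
E(b, U) = (-20 + b - 4*U)/(-8 + U) (E(b, U) = (b + (5 + U)*(-4))/(U - 8) = (b + (-20 - 4*U))/(-8 + U) = (-20 + b - 4*U)/(-8 + U))
(36 + E(-7, -6))/(-23 - 53) - 116*61 = (36 + (-20 - 7 - 4*(-6))/(-8 - 6))/(-23 - 53) - 116*61 = (36 + (-20 - 7 + 24)/(-14))/(-76) - 7076 = (36 - 1/14*(-3))*(-1/76) - 7076 = (36 + 3/14)*(-1/76) - 7076 = (507/14)*(-1/76) - 7076 = -507/1064 - 7076 = -7529371/1064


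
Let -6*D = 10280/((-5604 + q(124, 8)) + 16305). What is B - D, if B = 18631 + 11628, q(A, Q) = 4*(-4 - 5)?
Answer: 193628369/6399 ≈ 30259.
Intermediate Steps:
q(A, Q) = -36 (q(A, Q) = 4*(-9) = -36)
D = -1028/6399 (D = -5140/(3*((-5604 - 36) + 16305)) = -5140/(3*(-5640 + 16305)) = -5140/(3*10665) = -1/6*2056/2133 = -1028/6399 ≈ -0.16065)
B = 30259
B - D = 30259 - 1*(-1028/6399) = 30259 + 1028/6399 = 193628369/6399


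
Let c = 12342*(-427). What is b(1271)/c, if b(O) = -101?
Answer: 101/5270034 ≈ 1.9165e-5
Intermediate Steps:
c = -5270034
b(1271)/c = -101/(-5270034) = -101*(-1/5270034) = 101/5270034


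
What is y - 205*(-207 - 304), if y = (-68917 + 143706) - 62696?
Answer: 116848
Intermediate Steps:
y = 12093 (y = 74789 - 62696 = 12093)
y - 205*(-207 - 304) = 12093 - 205*(-207 - 304) = 12093 - 205*(-511) = 12093 - 1*(-104755) = 12093 + 104755 = 116848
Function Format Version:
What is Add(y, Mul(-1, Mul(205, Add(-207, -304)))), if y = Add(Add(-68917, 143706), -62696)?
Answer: 116848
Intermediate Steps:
y = 12093 (y = Add(74789, -62696) = 12093)
Add(y, Mul(-1, Mul(205, Add(-207, -304)))) = Add(12093, Mul(-1, Mul(205, Add(-207, -304)))) = Add(12093, Mul(-1, Mul(205, -511))) = Add(12093, Mul(-1, -104755)) = Add(12093, 104755) = 116848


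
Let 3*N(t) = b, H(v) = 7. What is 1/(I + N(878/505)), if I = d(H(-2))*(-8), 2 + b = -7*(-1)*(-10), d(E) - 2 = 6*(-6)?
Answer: 1/248 ≈ 0.0040323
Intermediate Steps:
d(E) = -34 (d(E) = 2 + 6*(-6) = 2 - 36 = -34)
b = -72 (b = -2 - 7*(-1)*(-10) = -2 + 7*(-10) = -2 - 70 = -72)
N(t) = -24 (N(t) = (1/3)*(-72) = -24)
I = 272 (I = -34*(-8) = 272)
1/(I + N(878/505)) = 1/(272 - 24) = 1/248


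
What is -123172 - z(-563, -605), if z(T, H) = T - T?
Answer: -123172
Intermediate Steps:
z(T, H) = 0
-123172 - z(-563, -605) = -123172 - 1*0 = -123172 + 0 = -123172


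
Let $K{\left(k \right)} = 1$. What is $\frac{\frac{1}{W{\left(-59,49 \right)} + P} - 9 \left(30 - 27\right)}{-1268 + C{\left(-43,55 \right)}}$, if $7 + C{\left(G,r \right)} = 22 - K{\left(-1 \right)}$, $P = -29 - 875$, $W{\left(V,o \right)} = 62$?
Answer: $\frac{22735}{1055868} \approx 0.021532$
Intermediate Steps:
$P = -904$ ($P = -29 - 875 = -904$)
$C{\left(G,r \right)} = 14$ ($C{\left(G,r \right)} = -7 + \left(22 - 1\right) = -7 + 21 = 14$)
$\frac{\frac{1}{W{\left(-59,49 \right)} + P} - 9 \left(30 - 27\right)}{-1268 + C{\left(-43,55 \right)}} = \frac{\frac{1}{62 - 904} - 9 \left(30 - 27\right)}{-1268 + 14} = \frac{\frac{1}{-842} - 27}{-1254} = \left(- \frac{1}{842} - 27\right) \left(- \frac{1}{1254}\right) = \left(- \frac{22735}{842}\right) \left(- \frac{1}{1254}\right) = \frac{22735}{1055868}$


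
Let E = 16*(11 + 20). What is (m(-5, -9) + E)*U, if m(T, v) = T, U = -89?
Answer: -43699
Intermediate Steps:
E = 496 (E = 16*31 = 496)
(m(-5, -9) + E)*U = (-5 + 496)*(-89) = 491*(-89) = -43699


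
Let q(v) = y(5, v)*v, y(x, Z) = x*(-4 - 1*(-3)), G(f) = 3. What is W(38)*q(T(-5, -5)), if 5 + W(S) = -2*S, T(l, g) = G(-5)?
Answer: 1215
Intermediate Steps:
y(x, Z) = -x (y(x, Z) = x*(-4 + 3) = x*(-1) = -x)
T(l, g) = 3
W(S) = -5 - 2*S
q(v) = -5*v (q(v) = (-1*5)*v = -5*v)
W(38)*q(T(-5, -5)) = (-5 - 2*38)*(-5*3) = (-5 - 76)*(-15) = -81*(-15) = 1215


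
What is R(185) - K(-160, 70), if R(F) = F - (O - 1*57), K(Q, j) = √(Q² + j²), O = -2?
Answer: 244 - 10*√305 ≈ 69.358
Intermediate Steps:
R(F) = 59 + F (R(F) = F - (-2 - 1*57) = F - (-2 - 57) = F - 1*(-59) = F + 59 = 59 + F)
R(185) - K(-160, 70) = (59 + 185) - √((-160)² + 70²) = 244 - √(25600 + 4900) = 244 - √30500 = 244 - 10*√305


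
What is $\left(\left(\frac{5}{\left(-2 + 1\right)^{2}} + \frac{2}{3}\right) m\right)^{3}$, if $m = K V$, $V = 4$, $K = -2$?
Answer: $- \frac{2515456}{27} \approx -93165.0$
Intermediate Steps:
$m = -8$ ($m = \left(-2\right) 4 = -8$)
$\left(\left(\frac{5}{\left(-2 + 1\right)^{2}} + \frac{2}{3}\right) m\right)^{3} = \left(\left(\frac{5}{\left(-2 + 1\right)^{2}} + \frac{2}{3}\right) \left(-8\right)\right)^{3} = \left(\left(\frac{5}{\left(-1\right)^{2}} + 2 \cdot \frac{1}{3}\right) \left(-8\right)\right)^{3} = \left(\left(\frac{5}{1} + \frac{2}{3}\right) \left(-8\right)\right)^{3} = \left(\left(5 \cdot 1 + \frac{2}{3}\right) \left(-8\right)\right)^{3} = \left(\left(5 + \frac{2}{3}\right) \left(-8\right)\right)^{3} = \left(\frac{17}{3} \left(-8\right)\right)^{3} = \left(- \frac{136}{3}\right)^{3} = - \frac{2515456}{27}$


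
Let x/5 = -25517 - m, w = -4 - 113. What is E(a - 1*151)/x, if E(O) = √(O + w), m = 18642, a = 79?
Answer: -3*I*√21/220795 ≈ -6.2265e-5*I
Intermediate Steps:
w = -117
E(O) = √(-117 + O) (E(O) = √(O - 117) = √(-117 + O))
x = -220795 (x = 5*(-25517 - 1*18642) = 5*(-25517 - 18642) = 5*(-44159) = -220795)
E(a - 1*151)/x = √(-117 + (79 - 1*151))/(-220795) = √(-117 + (79 - 151))*(-1/220795) = √(-117 - 72)*(-1/220795) = √(-189)*(-1/220795) = (3*I*√21)*(-1/220795) = -3*I*√21/220795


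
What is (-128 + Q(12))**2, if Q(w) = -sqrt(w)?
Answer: 16396 + 512*sqrt(3) ≈ 17283.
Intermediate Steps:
(-128 + Q(12))**2 = (-128 - sqrt(12))**2 = (-128 - 2*sqrt(3))**2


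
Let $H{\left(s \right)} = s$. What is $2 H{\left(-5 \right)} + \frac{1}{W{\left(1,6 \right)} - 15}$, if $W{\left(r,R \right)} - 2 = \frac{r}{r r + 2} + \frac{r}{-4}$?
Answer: $- \frac{1562}{155} \approx -10.077$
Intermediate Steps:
$W{\left(r,R \right)} = 2 - \frac{r}{4} + \frac{r}{2 + r^{2}}$ ($W{\left(r,R \right)} = 2 + \left(\frac{r}{r r + 2} + \frac{r}{-4}\right) = 2 + \left(\frac{r}{r^{2} + 2} + r \left(- \frac{1}{4}\right)\right) = 2 - \left(\frac{r}{4} - \frac{r}{2 + r^{2}}\right) = 2 - \frac{r}{4} + \frac{r}{2 + r^{2}}$)
$2 H{\left(-5 \right)} + \frac{1}{W{\left(1,6 \right)} - 15} = 2 \left(-5\right) + \frac{1}{\frac{16 - 1^{3} + 2 \cdot 1 + 8 \cdot 1^{2}}{4 \left(2 + 1^{2}\right)} - 15} = -10 + \frac{1}{\frac{16 - 1 + 2 + 8 \cdot 1}{4 \left(2 + 1\right)} - 15} = -10 + \frac{1}{\frac{16 - 1 + 2 + 8}{4 \cdot 3} - 15} = -10 + \frac{1}{\frac{1}{4} \cdot \frac{1}{3} \cdot 25 - 15} = -10 + \frac{1}{\frac{25}{12} - 15} = -10 + \frac{1}{- \frac{155}{12}} = -10 - \frac{12}{155} = - \frac{1562}{155}$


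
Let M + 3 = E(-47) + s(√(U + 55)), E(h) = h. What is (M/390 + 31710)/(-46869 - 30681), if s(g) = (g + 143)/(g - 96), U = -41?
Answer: -56899869979/139154944500 + 239*√14/278309889000 ≈ -0.40890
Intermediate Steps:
s(g) = (143 + g)/(-96 + g)
M = -50 + (143 + √14)/(-96 + √14) (M = -3 + (-47 + (143 + √(-41 + 55))/(-96 + √(-41 + 55))) = -3 + (-47 + (143 + √14)/(-96 + √14)) = -50 + (143 + √14)/(-96 + √14) ≈ -51.591)
(M/390 + 31710)/(-46869 - 30681) = ((-236921/4601 - 239*√14/9202)/390 + 31710)/(-46869 - 30681) = ((-236921/4601 - 239*√14/9202)*(1/390) + 31710)/(-77550) = ((-236921/1794390 - 239*√14/3588780) + 31710)*(-1/77550) = (56899869979/1794390 - 239*√14/3588780)*(-1/77550) = -56899869979/139154944500 + 239*√14/278309889000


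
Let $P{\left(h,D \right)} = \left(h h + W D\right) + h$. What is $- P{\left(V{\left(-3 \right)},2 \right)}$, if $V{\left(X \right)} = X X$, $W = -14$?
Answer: $-62$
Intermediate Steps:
$V{\left(X \right)} = X^{2}$
$P{\left(h,D \right)} = h + h^{2} - 14 D$ ($P{\left(h,D \right)} = \left(h h - 14 D\right) + h = \left(h^{2} - 14 D\right) + h = h + h^{2} - 14 D$)
$- P{\left(V{\left(-3 \right)},2 \right)} = - (\left(-3\right)^{2} + \left(\left(-3\right)^{2}\right)^{2} - 28) = - (9 + 9^{2} - 28) = - (9 + 81 - 28) = \left(-1\right) 62 = -62$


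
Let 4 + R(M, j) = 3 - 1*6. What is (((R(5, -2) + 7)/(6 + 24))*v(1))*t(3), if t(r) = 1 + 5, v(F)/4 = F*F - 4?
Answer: 0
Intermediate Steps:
v(F) = -16 + 4*F**2 (v(F) = 4*(F*F - 4) = 4*(F**2 - 4) = 4*(-4 + F**2) = -16 + 4*F**2)
t(r) = 6
R(M, j) = -7 (R(M, j) = -4 + (3 - 1*6) = -4 + (3 - 6) = -4 - 3 = -7)
(((R(5, -2) + 7)/(6 + 24))*v(1))*t(3) = (((-7 + 7)/(6 + 24))*(-16 + 4*1**2))*6 = ((0/30)*(-16 + 4*1))*6 = ((0*(1/30))*(-16 + 4))*6 = (0*(-12))*6 = 0*6 = 0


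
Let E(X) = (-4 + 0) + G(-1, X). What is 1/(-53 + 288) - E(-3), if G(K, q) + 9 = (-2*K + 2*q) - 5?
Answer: 5171/235 ≈ 22.004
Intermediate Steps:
G(K, q) = -14 - 2*K + 2*q (G(K, q) = -9 + ((-2*K + 2*q) - 5) = -9 + (-5 - 2*K + 2*q) = -14 - 2*K + 2*q)
E(X) = -16 + 2*X (E(X) = (-4 + 0) + (-14 - 2*(-1) + 2*X) = -4 + (-14 + 2 + 2*X) = -4 + (-12 + 2*X) = -16 + 2*X)
1/(-53 + 288) - E(-3) = 1/(-53 + 288) - (-16 + 2*(-3)) = 1/235 - (-16 - 6) = 1/235 - 1*(-22) = 1/235 + 22 = 5171/235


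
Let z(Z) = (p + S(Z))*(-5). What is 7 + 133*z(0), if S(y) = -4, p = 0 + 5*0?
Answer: 2667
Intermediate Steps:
p = 0 (p = 0 + 0 = 0)
z(Z) = 20 (z(Z) = (0 - 4)*(-5) = -4*(-5) = 20)
7 + 133*z(0) = 7 + 133*20 = 7 + 2660 = 2667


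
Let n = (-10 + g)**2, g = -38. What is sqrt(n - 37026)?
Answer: 3*I*sqrt(3858) ≈ 186.34*I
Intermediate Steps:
n = 2304 (n = (-10 - 38)**2 = (-48)**2 = 2304)
sqrt(n - 37026) = sqrt(2304 - 37026) = sqrt(-34722) = 3*I*sqrt(3858)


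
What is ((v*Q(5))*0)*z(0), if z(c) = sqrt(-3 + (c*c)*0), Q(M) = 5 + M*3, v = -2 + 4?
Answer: 0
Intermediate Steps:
v = 2
Q(M) = 5 + 3*M
z(c) = I*sqrt(3) (z(c) = sqrt(-3 + c**2*0) = sqrt(-3 + 0) = sqrt(-3) = I*sqrt(3))
((v*Q(5))*0)*z(0) = ((2*(5 + 3*5))*0)*(I*sqrt(3)) = ((2*(5 + 15))*0)*(I*sqrt(3)) = ((2*20)*0)*(I*sqrt(3)) = (40*0)*(I*sqrt(3)) = 0*(I*sqrt(3)) = 0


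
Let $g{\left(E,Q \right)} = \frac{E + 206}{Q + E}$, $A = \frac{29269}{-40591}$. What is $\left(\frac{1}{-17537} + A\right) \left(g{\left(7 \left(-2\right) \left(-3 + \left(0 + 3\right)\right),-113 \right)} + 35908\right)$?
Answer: $- \frac{2082788351263512}{80438413471} \approx -25893.0$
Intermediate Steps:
$A = - \frac{29269}{40591}$ ($A = 29269 \left(- \frac{1}{40591}\right) = - \frac{29269}{40591} \approx -0.72107$)
$g{\left(E,Q \right)} = \frac{206 + E}{E + Q}$
$\left(\frac{1}{-17537} + A\right) \left(g{\left(7 \left(-2\right) \left(-3 + \left(0 + 3\right)\right),-113 \right)} + 35908\right) = \left(\frac{1}{-17537} - \frac{29269}{40591}\right) \left(\frac{206 + 7 \left(-2\right) \left(-3 + \left(0 + 3\right)\right)}{7 \left(-2\right) \left(-3 + \left(0 + 3\right)\right) - 113} + 35908\right) = \left(- \frac{1}{17537} - \frac{29269}{40591}\right) \left(\frac{206 - 14 \left(-3 + 3\right)}{- 14 \left(-3 + 3\right) - 113} + 35908\right) = - \frac{513331044 \left(\frac{206 - 0}{\left(-14\right) 0 - 113} + 35908\right)}{711844367} = - \frac{513331044 \left(\frac{206 + 0}{0 - 113} + 35908\right)}{711844367} = - \frac{513331044 \left(\frac{1}{-113} \cdot 206 + 35908\right)}{711844367} = - \frac{513331044 \left(\left(- \frac{1}{113}\right) 206 + 35908\right)}{711844367} = - \frac{513331044 \left(- \frac{206}{113} + 35908\right)}{711844367} = \left(- \frac{513331044}{711844367}\right) \frac{4057398}{113} = - \frac{2082788351263512}{80438413471}$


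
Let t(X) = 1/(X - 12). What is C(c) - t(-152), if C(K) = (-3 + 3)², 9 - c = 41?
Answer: 1/164 ≈ 0.0060976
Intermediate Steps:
c = -32 (c = 9 - 1*41 = 9 - 41 = -32)
t(X) = 1/(-12 + X)
C(K) = 0 (C(K) = 0² = 0)
C(c) - t(-152) = 0 - 1/(-12 - 152) = 0 - 1/(-164) = 0 - 1*(-1/164) = 0 + 1/164 = 1/164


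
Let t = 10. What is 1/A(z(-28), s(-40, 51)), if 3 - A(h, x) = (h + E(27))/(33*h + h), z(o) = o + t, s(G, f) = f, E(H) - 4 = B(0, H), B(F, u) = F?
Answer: 306/911 ≈ 0.33589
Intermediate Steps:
E(H) = 4 (E(H) = 4 + 0 = 4)
z(o) = 10 + o (z(o) = o + 10 = 10 + o)
A(h, x) = 3 - (4 + h)/(34*h) (A(h, x) = 3 - (h + 4)/(33*h + h) = 3 - (4 + h)/(34*h))
1/A(z(-28), s(-40, 51)) = 1/((-4 + 101*(10 - 28))/(34*(10 - 28))) = 1/((1/34)*(-4 + 101*(-18))/(-18)) = 1/((1/34)*(-1/18)*(-4 - 1818)) = 1/((1/34)*(-1/18)*(-1822)) = 1/(911/306) = 306/911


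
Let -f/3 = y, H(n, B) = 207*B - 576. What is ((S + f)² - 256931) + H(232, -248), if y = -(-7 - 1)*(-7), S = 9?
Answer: -277514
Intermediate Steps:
H(n, B) = -576 + 207*B
y = -56 (y = -(-8)*(-7) = -1*56 = -56)
f = 168 (f = -3*(-56) = 168)
((S + f)² - 256931) + H(232, -248) = ((9 + 168)² - 256931) + (-576 + 207*(-248)) = (177² - 256931) + (-576 - 51336) = (31329 - 256931) - 51912 = -225602 - 51912 = -277514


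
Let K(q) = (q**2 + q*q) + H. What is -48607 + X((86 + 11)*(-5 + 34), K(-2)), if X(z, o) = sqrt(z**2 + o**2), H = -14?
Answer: -48607 + sqrt(7913005) ≈ -45794.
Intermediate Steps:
K(q) = -14 + 2*q**2 (K(q) = (q**2 + q*q) - 14 = (q**2 + q**2) - 14 = 2*q**2 - 14 = -14 + 2*q**2)
X(z, o) = sqrt(o**2 + z**2)
-48607 + X((86 + 11)*(-5 + 34), K(-2)) = -48607 + sqrt((-14 + 2*(-2)**2)**2 + ((86 + 11)*(-5 + 34))**2) = -48607 + sqrt((-14 + 2*4)**2 + (97*29)**2) = -48607 + sqrt((-14 + 8)**2 + 2813**2) = -48607 + sqrt((-6)**2 + 7912969) = -48607 + sqrt(36 + 7912969) = -48607 + sqrt(7913005)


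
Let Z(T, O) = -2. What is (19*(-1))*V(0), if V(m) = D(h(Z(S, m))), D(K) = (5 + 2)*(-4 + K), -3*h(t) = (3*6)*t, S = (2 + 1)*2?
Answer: -1064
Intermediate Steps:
S = 6 (S = 3*2 = 6)
h(t) = -6*t (h(t) = -3*6*t/3 = -6*t)
D(K) = -28 + 7*K (D(K) = 7*(-4 + K) = -28 + 7*K)
V(m) = 56 (V(m) = -28 + 7*(-6*(-2)) = -28 + 7*12 = -28 + 84 = 56)
(19*(-1))*V(0) = (19*(-1))*56 = -19*56 = -1064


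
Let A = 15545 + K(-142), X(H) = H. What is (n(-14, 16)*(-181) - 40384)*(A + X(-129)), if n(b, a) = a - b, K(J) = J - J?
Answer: -706268624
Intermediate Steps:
K(J) = 0
A = 15545 (A = 15545 + 0 = 15545)
(n(-14, 16)*(-181) - 40384)*(A + X(-129)) = ((16 - 1*(-14))*(-181) - 40384)*(15545 - 129) = ((16 + 14)*(-181) - 40384)*15416 = (30*(-181) - 40384)*15416 = (-5430 - 40384)*15416 = -45814*15416 = -706268624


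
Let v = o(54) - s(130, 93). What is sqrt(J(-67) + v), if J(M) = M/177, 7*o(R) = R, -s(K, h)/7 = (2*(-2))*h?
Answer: I*sqrt(3986193813)/1239 ≈ 50.957*I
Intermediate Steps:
s(K, h) = 28*h (s(K, h) = -7*2*(-2)*h = -(-28)*h = 28*h)
o(R) = R/7
J(M) = M/177 (J(M) = M*(1/177) = M/177)
v = -18174/7 (v = (1/7)*54 - 28*93 = 54/7 - 1*2604 = 54/7 - 2604 = -18174/7 ≈ -2596.3)
sqrt(J(-67) + v) = sqrt((1/177)*(-67) - 18174/7) = sqrt(-67/177 - 18174/7) = sqrt(-3217267/1239) = I*sqrt(3986193813)/1239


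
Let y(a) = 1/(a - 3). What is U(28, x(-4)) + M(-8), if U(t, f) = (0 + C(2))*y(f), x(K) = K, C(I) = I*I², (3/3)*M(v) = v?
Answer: -64/7 ≈ -9.1429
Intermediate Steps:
M(v) = v
y(a) = 1/(-3 + a)
C(I) = I³
U(t, f) = 8/(-3 + f) (U(t, f) = (0 + 2³)/(-3 + f) = (0 + 8)/(-3 + f) = 8/(-3 + f))
U(28, x(-4)) + M(-8) = 8/(-3 - 4) - 8 = 8/(-7) - 8 = 8*(-⅐) - 8 = -8/7 - 8 = -64/7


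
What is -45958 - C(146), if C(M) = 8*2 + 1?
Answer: -45975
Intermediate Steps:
C(M) = 17 (C(M) = 16 + 1 = 17)
-45958 - C(146) = -45958 - 1*17 = -45958 - 17 = -45975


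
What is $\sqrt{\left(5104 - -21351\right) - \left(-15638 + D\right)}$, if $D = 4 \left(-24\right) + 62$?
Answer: $\sqrt{42127} \approx 205.25$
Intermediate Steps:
$D = -34$ ($D = -96 + 62 = -34$)
$\sqrt{\left(5104 - -21351\right) - \left(-15638 + D\right)} = \sqrt{\left(5104 - -21351\right) + \left(15638 - -34\right)} = \sqrt{\left(5104 + 21351\right) + \left(15638 + 34\right)} = \sqrt{26455 + 15672} = \sqrt{42127}$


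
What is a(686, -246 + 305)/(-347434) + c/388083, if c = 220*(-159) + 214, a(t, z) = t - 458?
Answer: -320194036/3548242869 ≈ -0.090240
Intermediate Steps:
a(t, z) = -458 + t
c = -34766 (c = -34980 + 214 = -34766)
a(686, -246 + 305)/(-347434) + c/388083 = (-458 + 686)/(-347434) - 34766/388083 = 228*(-1/347434) - 34766*1/388083 = -6/9143 - 34766/388083 = -320194036/3548242869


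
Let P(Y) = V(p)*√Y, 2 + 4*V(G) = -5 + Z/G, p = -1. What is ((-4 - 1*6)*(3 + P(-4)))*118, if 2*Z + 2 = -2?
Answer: -3540 + 2950*I ≈ -3540.0 + 2950.0*I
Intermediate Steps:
Z = -2 (Z = -1 + (½)*(-2) = -1 - 1 = -2)
V(G) = -7/4 - 1/(2*G) (V(G) = -½ + (-5 - 2/G)/4 = -½ + (-5/4 - 1/(2*G)) = -7/4 - 1/(2*G))
P(Y) = -5*√Y/4 (P(Y) = ((¼)*(-2 - 7*(-1))/(-1))*√Y = ((¼)*(-1)*(-2 + 7))*√Y = ((¼)*(-1)*5)*√Y = -5*√Y/4)
((-4 - 1*6)*(3 + P(-4)))*118 = ((-4 - 1*6)*(3 - 5*I/2))*118 = ((-4 - 6)*(3 - 5*I/2))*118 = -10*(3 - 5*I/2)*118 = (-30 + 25*I)*118 = -3540 + 2950*I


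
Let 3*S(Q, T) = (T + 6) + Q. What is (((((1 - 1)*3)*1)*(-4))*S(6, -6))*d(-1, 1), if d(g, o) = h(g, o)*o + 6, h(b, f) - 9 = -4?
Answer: 0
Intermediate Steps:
h(b, f) = 5 (h(b, f) = 9 - 4 = 5)
d(g, o) = 6 + 5*o (d(g, o) = 5*o + 6 = 6 + 5*o)
S(Q, T) = 2 + Q/3 + T/3 (S(Q, T) = ((T + 6) + Q)/3 = ((6 + T) + Q)/3 = (6 + Q + T)/3 = 2 + Q/3 + T/3)
(((((1 - 1)*3)*1)*(-4))*S(6, -6))*d(-1, 1) = (((((1 - 1)*3)*1)*(-4))*(2 + (⅓)*6 + (⅓)*(-6)))*(6 + 5*1) = ((((0*3)*1)*(-4))*(2 + 2 - 2))*(6 + 5) = (((0*1)*(-4))*2)*11 = ((0*(-4))*2)*11 = (0*2)*11 = 0*11 = 0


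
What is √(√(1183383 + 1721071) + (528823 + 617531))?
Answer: √(1146354 + √2904454) ≈ 1071.5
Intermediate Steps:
√(√(1183383 + 1721071) + (528823 + 617531)) = √(√2904454 + 1146354) = √(1146354 + √2904454)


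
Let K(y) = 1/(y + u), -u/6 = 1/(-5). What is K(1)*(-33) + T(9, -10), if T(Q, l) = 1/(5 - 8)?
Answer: -46/3 ≈ -15.333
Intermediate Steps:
T(Q, l) = -⅓ (T(Q, l) = 1/(-3) = -⅓)
u = 6/5 (u = -6/(-5) = -6*(-⅕) = 6/5 ≈ 1.2000)
K(y) = 1/(6/5 + y) (K(y) = 1/(y + 6/5) = 1/(6/5 + y))
K(1)*(-33) + T(9, -10) = (5/(6 + 5*1))*(-33) - ⅓ = (5/(6 + 5))*(-33) - ⅓ = (5/11)*(-33) - ⅓ = -15 - ⅓ = -46/3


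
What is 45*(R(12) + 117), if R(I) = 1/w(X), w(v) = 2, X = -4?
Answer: 10575/2 ≈ 5287.5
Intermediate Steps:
R(I) = ½ (R(I) = 1/2 = ½)
45*(R(12) + 117) = 45*(½ + 117) = 45*(235/2) = 10575/2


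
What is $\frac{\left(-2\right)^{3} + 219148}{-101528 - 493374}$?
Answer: $- \frac{109570}{297451} \approx -0.36836$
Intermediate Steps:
$\frac{\left(-2\right)^{3} + 219148}{-101528 - 493374} = \frac{-8 + 219148}{-594902} = 219140 \left(- \frac{1}{594902}\right) = - \frac{109570}{297451}$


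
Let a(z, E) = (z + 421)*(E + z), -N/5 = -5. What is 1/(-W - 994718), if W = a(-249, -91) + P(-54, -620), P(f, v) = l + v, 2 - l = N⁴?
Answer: -1/544995 ≈ -1.8349e-6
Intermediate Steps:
N = 25 (N = -5*(-5) = 25)
l = -390623 (l = 2 - 1*25⁴ = 2 - 1*390625 = 2 - 390625 = -390623)
a(z, E) = (421 + z)*(E + z)
P(f, v) = -390623 + v
W = -449723 (W = ((-249)² + 421*(-91) + 421*(-249) - 91*(-249)) + (-390623 - 620) = (62001 - 38311 - 104829 + 22659) - 391243 = -58480 - 391243 = -449723)
1/(-W - 994718) = 1/(-1*(-449723) - 994718) = 1/(449723 - 994718) = 1/(-544995) = -1/544995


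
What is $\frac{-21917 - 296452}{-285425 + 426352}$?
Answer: $- \frac{318369}{140927} \approx -2.2591$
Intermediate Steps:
$\frac{-21917 - 296452}{-285425 + 426352} = - \frac{318369}{140927}$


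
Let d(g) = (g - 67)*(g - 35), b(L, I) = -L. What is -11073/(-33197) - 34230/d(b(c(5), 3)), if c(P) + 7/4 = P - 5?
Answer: -847474091/54874641 ≈ -15.444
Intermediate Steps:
c(P) = -27/4 + P (c(P) = -7/4 + (P - 5) = -7/4 + (-5 + P) = -27/4 + P)
d(g) = (-67 + g)*(-35 + g)
-11073/(-33197) - 34230/d(b(c(5), 3)) = -11073/(-33197) - 34230/(2345 + (-(-27/4 + 5))² - (-102)*(-27/4 + 5)) = -11073*(-1/33197) - 34230/(2345 + (-1*(-7/4))² - (-102)*(-7)/4) = 11073/33197 - 34230/(2345 + (7/4)² - 102*7/4) = 11073/33197 - 34230/(2345 + 49/16 - 357/2) = 11073/33197 - 34230/34713/16 = 11073/33197 - 34230*16/34713 = 11073/33197 - 26080/1653 = -847474091/54874641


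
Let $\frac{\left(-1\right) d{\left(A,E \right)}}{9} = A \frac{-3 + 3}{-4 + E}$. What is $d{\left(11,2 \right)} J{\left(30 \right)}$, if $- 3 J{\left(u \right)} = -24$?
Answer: $0$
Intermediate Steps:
$J{\left(u \right)} = 8$ ($J{\left(u \right)} = \left(- \frac{1}{3}\right) \left(-24\right) = 8$)
$d{\left(A,E \right)} = 0$ ($d{\left(A,E \right)} = - 9 A \frac{-3 + 3}{-4 + E} = - 9 A \frac{0}{-4 + E} = - 9 A 0 = \left(-9\right) 0 = 0$)
$d{\left(11,2 \right)} J{\left(30 \right)} = 0 \cdot 8 = 0$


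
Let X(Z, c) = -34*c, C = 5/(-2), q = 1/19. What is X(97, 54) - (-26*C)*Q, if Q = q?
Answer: -34949/19 ≈ -1839.4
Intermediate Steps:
q = 1/19 ≈ 0.052632
Q = 1/19 ≈ 0.052632
C = -5/2 (C = 5*(-½) = -5/2 ≈ -2.5000)
X(97, 54) - (-26*C)*Q = -34*54 - (-26*(-5/2))/19 = -1836 - 65/19 = -34949/19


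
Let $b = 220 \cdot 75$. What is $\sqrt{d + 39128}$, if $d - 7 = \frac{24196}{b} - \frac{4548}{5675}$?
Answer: $\frac{2 \sqrt{343140783168810}}{187275} \approx 197.83$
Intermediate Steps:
$b = 16500$
$d = \frac{7177328}{936375}$ ($d = 7 + \left(\frac{24196}{16500} - \frac{4548}{5675}\right) = 7 + \left(24196 \cdot \frac{1}{16500} - \frac{4548}{5675}\right) = 7 + \left(\frac{6049}{4125} - \frac{4548}{5675}\right) = 7 + \frac{622703}{936375} = \frac{7177328}{936375} \approx 7.665$)
$\sqrt{d + 39128} = \sqrt{\frac{7177328}{936375} + 39128} = \sqrt{\frac{36645658328}{936375}} = \frac{2 \sqrt{343140783168810}}{187275}$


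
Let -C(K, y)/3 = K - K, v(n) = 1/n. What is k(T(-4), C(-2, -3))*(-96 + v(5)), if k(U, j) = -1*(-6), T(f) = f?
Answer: -2874/5 ≈ -574.80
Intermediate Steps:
C(K, y) = 0 (C(K, y) = -3*(K - K) = -3*0 = 0)
k(U, j) = 6
k(T(-4), C(-2, -3))*(-96 + v(5)) = 6*(-96 + 1/5) = 6*(-479/5) = -2874/5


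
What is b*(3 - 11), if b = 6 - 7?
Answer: 8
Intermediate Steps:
b = -1
b*(3 - 11) = -(3 - 11) = -1*(-8) = 8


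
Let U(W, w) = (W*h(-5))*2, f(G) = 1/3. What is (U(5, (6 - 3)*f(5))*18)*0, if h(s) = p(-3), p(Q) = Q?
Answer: 0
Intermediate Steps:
f(G) = ⅓
h(s) = -3
U(W, w) = -6*W (U(W, w) = (W*(-3))*2 = -3*W*2 = -6*W)
(U(5, (6 - 3)*f(5))*18)*0 = (-6*5*18)*0 = -30*18*0 = -540*0 = 0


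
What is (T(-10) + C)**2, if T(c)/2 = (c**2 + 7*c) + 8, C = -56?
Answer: 400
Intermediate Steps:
T(c) = 16 + 2*c**2 + 14*c (T(c) = 2*((c**2 + 7*c) + 8) = 2*(8 + c**2 + 7*c) = 16 + 2*c**2 + 14*c)
(T(-10) + C)**2 = ((16 + 2*(-10)**2 + 14*(-10)) - 56)**2 = ((16 + 2*100 - 140) - 56)**2 = ((16 + 200 - 140) - 56)**2 = (76 - 56)**2 = 20**2 = 400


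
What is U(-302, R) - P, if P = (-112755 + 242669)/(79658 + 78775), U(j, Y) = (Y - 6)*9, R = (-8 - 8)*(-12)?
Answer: 265086928/158433 ≈ 1673.2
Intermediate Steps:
R = 192 (R = -16*(-12) = 192)
U(j, Y) = -54 + 9*Y (U(j, Y) = (-6 + Y)*9 = -54 + 9*Y)
P = 129914/158433 ≈ 0.81999
U(-302, R) - P = (-54 + 9*192) - 1*129914/158433 = (-54 + 1728) - 129914/158433 = 1674 - 129914/158433 = 265086928/158433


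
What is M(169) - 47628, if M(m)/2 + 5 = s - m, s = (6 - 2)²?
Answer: -47944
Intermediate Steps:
s = 16 (s = 4² = 16)
M(m) = 22 - 2*m (M(m) = -10 + 2*(16 - m) = -10 + (32 - 2*m) = 22 - 2*m)
M(169) - 47628 = (22 - 2*169) - 47628 = (22 - 338) - 47628 = -316 - 47628 = -47944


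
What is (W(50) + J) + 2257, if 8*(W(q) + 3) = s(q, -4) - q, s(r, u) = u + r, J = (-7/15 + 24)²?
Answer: 1263293/450 ≈ 2807.3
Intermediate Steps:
J = 124609/225 (J = (-7*1/15 + 24)² = (-7/15 + 24)² = (353/15)² = 124609/225 ≈ 553.82)
s(r, u) = r + u
W(q) = -7/2 (W(q) = -3 + ((q - 4) - q)/8 = -3 + ((-4 + q) - q)/8 = -3 + (⅛)*(-4) = -3 - ½ = -7/2)
(W(50) + J) + 2257 = (-7/2 + 124609/225) + 2257 = 247643/450 + 2257 = 1263293/450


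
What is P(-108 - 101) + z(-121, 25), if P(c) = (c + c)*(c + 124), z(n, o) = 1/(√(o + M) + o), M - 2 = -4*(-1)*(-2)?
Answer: 21531205/606 - √19/606 ≈ 35530.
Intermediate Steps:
M = -6 (M = 2 - 4*(-1)*(-2) = 2 + 4*(-2) = 2 - 8 = -6)
z(n, o) = 1/(o + √(-6 + o)) (z(n, o) = 1/(√(o - 6) + o) = 1/(√(-6 + o) + o) = 1/(o + √(-6 + o)))
P(c) = 2*c*(124 + c) (P(c) = (2*c)*(124 + c) = 2*c*(124 + c))
P(-108 - 101) + z(-121, 25) = 2*(-108 - 101)*(124 + (-108 - 101)) + 1/(25 + √(-6 + 25)) = 2*(-209)*(124 - 209) + 1/(25 + √19) = 2*(-209)*(-85) + 1/(25 + √19) = 35530 + 1/(25 + √19)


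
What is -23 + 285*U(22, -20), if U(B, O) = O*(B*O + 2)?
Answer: 2496577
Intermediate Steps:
U(B, O) = O*(2 + B*O)
-23 + 285*U(22, -20) = -23 + 285*(-20*(2 + 22*(-20))) = -23 + 285*(-20*(2 - 440)) = -23 + 285*(-20*(-438)) = -23 + 285*8760 = -23 + 2496600 = 2496577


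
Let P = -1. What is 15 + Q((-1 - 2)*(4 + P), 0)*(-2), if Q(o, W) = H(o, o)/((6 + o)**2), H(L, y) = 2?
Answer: 131/9 ≈ 14.556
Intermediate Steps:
Q(o, W) = 2/(6 + o)**2 (Q(o, W) = 2/((6 + o)**2) = 2/(6 + o)**2)
15 + Q((-1 - 2)*(4 + P), 0)*(-2) = 15 + (2/(6 + (-1 - 2)*(4 - 1))**2)*(-2) = 15 + (2/(6 - 3*3)**2)*(-2) = 15 + (2/(6 - 9)**2)*(-2) = 15 + (2/(-3)**2)*(-2) = 15 + (2*(1/9))*(-2) = 15 + (2/9)*(-2) = 15 - 4/9 = 131/9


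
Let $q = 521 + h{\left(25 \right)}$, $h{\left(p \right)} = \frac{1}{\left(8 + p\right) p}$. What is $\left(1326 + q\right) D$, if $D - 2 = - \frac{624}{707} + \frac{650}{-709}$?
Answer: $\frac{10215394304}{27569465} \approx 370.53$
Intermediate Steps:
$D = \frac{100560}{501263}$ ($D = 2 + \left(- \frac{624}{707} + \frac{650}{-709}\right) = 2 + \left(\left(-624\right) \frac{1}{707} + 650 \left(- \frac{1}{709}\right)\right) = 2 - \frac{901966}{501263} = \frac{100560}{501263} \approx 0.20061$)
$h{\left(p \right)} = \frac{1}{p \left(8 + p\right)}$
$q = \frac{429826}{825}$ ($q = 521 + \frac{1}{25 \left(8 + 25\right)} = 521 + \frac{1}{25 \cdot 33} = 521 + \frac{1}{25} \cdot \frac{1}{33} = 521 + \frac{1}{825} = \frac{429826}{825} \approx 521.0$)
$\left(1326 + q\right) D = \left(1326 + \frac{429826}{825}\right) \frac{100560}{501263} = \frac{1523776}{825} \cdot \frac{100560}{501263} = \frac{10215394304}{27569465}$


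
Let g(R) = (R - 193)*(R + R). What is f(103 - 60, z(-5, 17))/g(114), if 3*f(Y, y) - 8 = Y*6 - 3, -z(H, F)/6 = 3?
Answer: -263/54036 ≈ -0.0048671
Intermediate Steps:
z(H, F) = -18 (z(H, F) = -6*3 = -18)
f(Y, y) = 5/3 + 2*Y (f(Y, y) = 8/3 + (Y*6 - 3)/3 = 8/3 + (6*Y - 3)/3 = 8/3 + (-3 + 6*Y)/3 = 8/3 + (-1 + 2*Y) = 5/3 + 2*Y)
g(R) = 2*R*(-193 + R) (g(R) = (-193 + R)*(2*R) = 2*R*(-193 + R))
f(103 - 60, z(-5, 17))/g(114) = (5/3 + 2*(103 - 60))/((2*114*(-193 + 114))) = (5/3 + 2*43)/((2*114*(-79))) = (5/3 + 86)/(-18012) = (263/3)*(-1/18012) = -263/54036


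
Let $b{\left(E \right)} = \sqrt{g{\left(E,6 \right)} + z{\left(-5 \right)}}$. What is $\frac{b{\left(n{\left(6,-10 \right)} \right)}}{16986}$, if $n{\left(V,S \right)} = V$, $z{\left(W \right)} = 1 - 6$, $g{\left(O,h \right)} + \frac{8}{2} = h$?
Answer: $\frac{i \sqrt{3}}{16986} \approx 0.00010197 i$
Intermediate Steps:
$g{\left(O,h \right)} = -4 + h$
$z{\left(W \right)} = -5$
$b{\left(E \right)} = i \sqrt{3}$ ($b{\left(E \right)} = \sqrt{\left(-4 + 6\right) - 5} = \sqrt{2 - 5} = \sqrt{-3} = i \sqrt{3}$)
$\frac{b{\left(n{\left(6,-10 \right)} \right)}}{16986} = \frac{i \sqrt{3}}{16986}$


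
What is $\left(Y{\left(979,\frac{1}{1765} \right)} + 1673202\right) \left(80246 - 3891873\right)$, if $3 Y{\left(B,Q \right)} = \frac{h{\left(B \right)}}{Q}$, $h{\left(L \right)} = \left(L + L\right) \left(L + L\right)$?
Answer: $- \frac{25810863195918382}{3} \approx -8.6036 \cdot 10^{15}$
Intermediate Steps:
$h{\left(L \right)} = 4 L^{2}$ ($h{\left(L \right)} = 2 L 2 L = 4 L^{2}$)
$Y{\left(B,Q \right)} = \frac{4 B^{2}}{3 Q}$ ($Y{\left(B,Q \right)} = \frac{4 B^{2} \frac{1}{Q}}{3} = \frac{4 B^{2}}{3 Q}$)
$\left(Y{\left(979,\frac{1}{1765} \right)} + 1673202\right) \left(80246 - 3891873\right) = \left(\frac{4 \cdot 979^{2}}{3 \cdot \frac{1}{1765}} + 1673202\right) \left(80246 - 3891873\right) = \left(\frac{4}{3} \cdot 958441 \frac{1}{\frac{1}{1765}} + 1673202\right) \left(-3811627\right) = \left(\frac{4}{3} \cdot 958441 \cdot 1765 + 1673202\right) \left(-3811627\right) = \left(\frac{6766593460}{3} + 1673202\right) \left(-3811627\right) = \frac{6771613066}{3} \left(-3811627\right) = - \frac{25810863195918382}{3}$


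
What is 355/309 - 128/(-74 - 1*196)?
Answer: 22567/13905 ≈ 1.6229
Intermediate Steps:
355/309 - 128/(-74 - 1*196) = 355*(1/309) - 128/(-74 - 196) = 355/309 - 128/(-270) = 355/309 - 128*(-1/270) = 355/309 + 64/135 = 22567/13905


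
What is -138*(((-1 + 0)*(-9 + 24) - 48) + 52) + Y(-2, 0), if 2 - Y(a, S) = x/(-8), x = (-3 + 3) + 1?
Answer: 12161/8 ≈ 1520.1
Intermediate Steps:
x = 1 (x = 0 + 1 = 1)
Y(a, S) = 17/8 (Y(a, S) = 2 - 1/(-8) = 2 - (-1)/8 = 2 - 1*(-⅛) = 2 + ⅛ = 17/8)
-138*(((-1 + 0)*(-9 + 24) - 48) + 52) + Y(-2, 0) = -138*(((-1 + 0)*(-9 + 24) - 48) + 52) + 17/8 = -138*((-1*15 - 48) + 52) + 17/8 = -138*((-15 - 48) + 52) + 17/8 = -138*(-63 + 52) + 17/8 = -138*(-11) + 17/8 = 1518 + 17/8 = 12161/8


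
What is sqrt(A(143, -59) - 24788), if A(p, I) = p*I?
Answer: 5*I*sqrt(1329) ≈ 182.28*I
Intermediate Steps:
A(p, I) = I*p
sqrt(A(143, -59) - 24788) = sqrt(-59*143 - 24788) = sqrt(-8437 - 24788) = sqrt(-33225) = 5*I*sqrt(1329)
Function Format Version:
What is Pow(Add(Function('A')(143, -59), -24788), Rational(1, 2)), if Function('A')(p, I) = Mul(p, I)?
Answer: Mul(5, I, Pow(1329, Rational(1, 2))) ≈ Mul(182.28, I)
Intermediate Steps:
Function('A')(p, I) = Mul(I, p)
Pow(Add(Function('A')(143, -59), -24788), Rational(1, 2)) = Pow(Add(Mul(-59, 143), -24788), Rational(1, 2)) = Pow(Add(-8437, -24788), Rational(1, 2)) = Pow(-33225, Rational(1, 2)) = Mul(5, I, Pow(1329, Rational(1, 2)))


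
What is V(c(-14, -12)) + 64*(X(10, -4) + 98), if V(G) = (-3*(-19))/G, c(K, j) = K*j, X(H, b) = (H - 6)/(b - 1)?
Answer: 1741919/280 ≈ 6221.1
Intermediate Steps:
X(H, b) = (-6 + H)/(-1 + b)
V(G) = 57/G
V(c(-14, -12)) + 64*(X(10, -4) + 98) = 57/((-14*(-12))) + 64*((-6 + 10)/(-1 - 4) + 98) = 57/168 + 64*(4/(-5) + 98) = 57*(1/168) + 64*(-1/5*4 + 98) = 19/56 + 64*(-4/5 + 98) = 19/56 + 64*(486/5) = 19/56 + 31104/5 = 1741919/280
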